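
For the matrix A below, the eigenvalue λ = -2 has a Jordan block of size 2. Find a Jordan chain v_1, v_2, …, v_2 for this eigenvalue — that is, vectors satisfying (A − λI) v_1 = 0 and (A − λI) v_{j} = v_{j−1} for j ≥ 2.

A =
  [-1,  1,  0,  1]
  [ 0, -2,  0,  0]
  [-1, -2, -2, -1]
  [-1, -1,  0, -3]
A Jordan chain for λ = -2 of length 2:
v_1 = (1, 0, -1, -1)ᵀ
v_2 = (1, 0, 0, 0)ᵀ

Let N = A − (-2)·I. We want v_2 with N^2 v_2 = 0 but N^1 v_2 ≠ 0; then v_{j-1} := N · v_j for j = 2, …, 2.

Pick v_2 = (1, 0, 0, 0)ᵀ.
Then v_1 = N · v_2 = (1, 0, -1, -1)ᵀ.

Sanity check: (A − (-2)·I) v_1 = (0, 0, 0, 0)ᵀ = 0. ✓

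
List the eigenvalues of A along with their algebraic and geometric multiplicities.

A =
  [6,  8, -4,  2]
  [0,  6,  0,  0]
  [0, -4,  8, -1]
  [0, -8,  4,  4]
λ = 6: alg = 4, geom = 3

Step 1 — factor the characteristic polynomial to read off the algebraic multiplicities:
  χ_A(x) = (x - 6)^4

Step 2 — compute geometric multiplicities via the rank-nullity identity g(λ) = n − rank(A − λI):
  rank(A − (6)·I) = 1, so dim ker(A − (6)·I) = n − 1 = 3

Summary:
  λ = 6: algebraic multiplicity = 4, geometric multiplicity = 3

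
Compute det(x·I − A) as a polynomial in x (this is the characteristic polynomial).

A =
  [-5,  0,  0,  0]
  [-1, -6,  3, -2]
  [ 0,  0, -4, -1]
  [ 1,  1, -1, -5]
x^4 + 20*x^3 + 150*x^2 + 500*x + 625

Expanding det(x·I − A) (e.g. by cofactor expansion or by noting that A is similar to its Jordan form J, which has the same characteristic polynomial as A) gives
  χ_A(x) = x^4 + 20*x^3 + 150*x^2 + 500*x + 625
which factors as (x + 5)^4. The eigenvalues (with algebraic multiplicities) are λ = -5 with multiplicity 4.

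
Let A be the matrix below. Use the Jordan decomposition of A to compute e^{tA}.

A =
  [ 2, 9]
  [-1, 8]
e^{tA} =
  [-3*t*exp(5*t) + exp(5*t), 9*t*exp(5*t)]
  [-t*exp(5*t), 3*t*exp(5*t) + exp(5*t)]

Strategy: write A = P · J · P⁻¹ where J is a Jordan canonical form, so e^{tA} = P · e^{tJ} · P⁻¹, and e^{tJ} can be computed block-by-block.

A has Jordan form
J =
  [5, 1]
  [0, 5]
(up to reordering of blocks).

Per-block formulas:
  For a 2×2 Jordan block J_2(5): exp(t · J_2(5)) = e^(5t)·(I + t·N), where N is the 2×2 nilpotent shift.

After assembling e^{tJ} and conjugating by P, we get:

e^{tA} =
  [-3*t*exp(5*t) + exp(5*t), 9*t*exp(5*t)]
  [-t*exp(5*t), 3*t*exp(5*t) + exp(5*t)]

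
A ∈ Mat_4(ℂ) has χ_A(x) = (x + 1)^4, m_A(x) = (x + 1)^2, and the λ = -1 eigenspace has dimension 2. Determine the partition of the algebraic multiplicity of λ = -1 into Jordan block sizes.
Block sizes for λ = -1: [2, 2]

Step 1 — from the characteristic polynomial, algebraic multiplicity of λ = -1 is 4. From dim ker(A − (-1)·I) = 2, there are exactly 2 Jordan blocks for λ = -1.
Step 2 — from the minimal polynomial, the factor (x + 1)^2 tells us the largest block for λ = -1 has size 2.
Step 3 — with total size 4, 2 blocks, and largest block 2, the block sizes (in nonincreasing order) are [2, 2].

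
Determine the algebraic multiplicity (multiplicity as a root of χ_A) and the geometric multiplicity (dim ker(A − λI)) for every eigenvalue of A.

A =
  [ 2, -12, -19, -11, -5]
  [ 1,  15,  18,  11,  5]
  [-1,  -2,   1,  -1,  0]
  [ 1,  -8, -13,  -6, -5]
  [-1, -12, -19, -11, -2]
λ = -2: alg = 1, geom = 1; λ = 3: alg = 4, geom = 2

Step 1 — factor the characteristic polynomial to read off the algebraic multiplicities:
  χ_A(x) = (x - 3)^4*(x + 2)

Step 2 — compute geometric multiplicities via the rank-nullity identity g(λ) = n − rank(A − λI):
  rank(A − (-2)·I) = 4, so dim ker(A − (-2)·I) = n − 4 = 1
  rank(A − (3)·I) = 3, so dim ker(A − (3)·I) = n − 3 = 2

Summary:
  λ = -2: algebraic multiplicity = 1, geometric multiplicity = 1
  λ = 3: algebraic multiplicity = 4, geometric multiplicity = 2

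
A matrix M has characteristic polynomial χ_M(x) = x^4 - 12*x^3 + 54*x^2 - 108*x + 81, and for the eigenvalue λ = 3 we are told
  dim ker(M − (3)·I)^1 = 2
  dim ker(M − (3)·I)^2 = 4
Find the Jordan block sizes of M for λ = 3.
Block sizes for λ = 3: [2, 2]

From the dimensions of kernels of powers, the number of Jordan blocks of size at least j is d_j − d_{j−1} where d_j = dim ker(N^j) (with d_0 = 0). Computing the differences gives [2, 2].
The number of blocks of size exactly k is (#blocks of size ≥ k) − (#blocks of size ≥ k + 1), so the partition is: 2 block(s) of size 2.
In nonincreasing order the block sizes are [2, 2].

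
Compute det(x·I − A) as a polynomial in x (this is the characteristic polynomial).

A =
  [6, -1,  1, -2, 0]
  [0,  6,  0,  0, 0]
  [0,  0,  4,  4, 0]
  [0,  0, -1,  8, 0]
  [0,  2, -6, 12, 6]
x^5 - 30*x^4 + 360*x^3 - 2160*x^2 + 6480*x - 7776

Expanding det(x·I − A) (e.g. by cofactor expansion or by noting that A is similar to its Jordan form J, which has the same characteristic polynomial as A) gives
  χ_A(x) = x^5 - 30*x^4 + 360*x^3 - 2160*x^2 + 6480*x - 7776
which factors as (x - 6)^5. The eigenvalues (with algebraic multiplicities) are λ = 6 with multiplicity 5.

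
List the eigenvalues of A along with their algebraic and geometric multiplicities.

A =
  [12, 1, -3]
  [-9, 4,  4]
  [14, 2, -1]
λ = 5: alg = 3, geom = 1

Step 1 — factor the characteristic polynomial to read off the algebraic multiplicities:
  χ_A(x) = (x - 5)^3

Step 2 — compute geometric multiplicities via the rank-nullity identity g(λ) = n − rank(A − λI):
  rank(A − (5)·I) = 2, so dim ker(A − (5)·I) = n − 2 = 1

Summary:
  λ = 5: algebraic multiplicity = 3, geometric multiplicity = 1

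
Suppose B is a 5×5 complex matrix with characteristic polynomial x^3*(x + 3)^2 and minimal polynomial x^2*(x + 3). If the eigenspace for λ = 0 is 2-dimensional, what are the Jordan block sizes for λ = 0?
Block sizes for λ = 0: [2, 1]

Step 1 — from the characteristic polynomial, algebraic multiplicity of λ = 0 is 3. From dim ker(B − (0)·I) = 2, there are exactly 2 Jordan blocks for λ = 0.
Step 2 — from the minimal polynomial, the factor (x − 0)^2 tells us the largest block for λ = 0 has size 2.
Step 3 — with total size 3, 2 blocks, and largest block 2, the block sizes (in nonincreasing order) are [2, 1].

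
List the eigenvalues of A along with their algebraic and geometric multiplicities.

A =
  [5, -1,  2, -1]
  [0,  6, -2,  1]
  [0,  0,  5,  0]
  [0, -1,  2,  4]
λ = 5: alg = 4, geom = 3

Step 1 — factor the characteristic polynomial to read off the algebraic multiplicities:
  χ_A(x) = (x - 5)^4

Step 2 — compute geometric multiplicities via the rank-nullity identity g(λ) = n − rank(A − λI):
  rank(A − (5)·I) = 1, so dim ker(A − (5)·I) = n − 1 = 3

Summary:
  λ = 5: algebraic multiplicity = 4, geometric multiplicity = 3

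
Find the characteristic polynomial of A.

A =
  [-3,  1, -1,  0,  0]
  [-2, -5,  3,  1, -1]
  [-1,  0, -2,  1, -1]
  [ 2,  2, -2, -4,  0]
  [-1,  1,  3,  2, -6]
x^5 + 20*x^4 + 160*x^3 + 640*x^2 + 1280*x + 1024

Expanding det(x·I − A) (e.g. by cofactor expansion or by noting that A is similar to its Jordan form J, which has the same characteristic polynomial as A) gives
  χ_A(x) = x^5 + 20*x^4 + 160*x^3 + 640*x^2 + 1280*x + 1024
which factors as (x + 4)^5. The eigenvalues (with algebraic multiplicities) are λ = -4 with multiplicity 5.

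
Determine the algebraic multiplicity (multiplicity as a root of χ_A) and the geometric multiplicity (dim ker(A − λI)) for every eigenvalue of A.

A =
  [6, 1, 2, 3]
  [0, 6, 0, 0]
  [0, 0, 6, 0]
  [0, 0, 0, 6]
λ = 6: alg = 4, geom = 3

Step 1 — factor the characteristic polynomial to read off the algebraic multiplicities:
  χ_A(x) = (x - 6)^4

Step 2 — compute geometric multiplicities via the rank-nullity identity g(λ) = n − rank(A − λI):
  rank(A − (6)·I) = 1, so dim ker(A − (6)·I) = n − 1 = 3

Summary:
  λ = 6: algebraic multiplicity = 4, geometric multiplicity = 3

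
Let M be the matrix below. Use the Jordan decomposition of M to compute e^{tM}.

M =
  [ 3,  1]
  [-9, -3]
e^{tM} =
  [3*t + 1, t]
  [-9*t, 1 - 3*t]

Strategy: write M = P · J · P⁻¹ where J is a Jordan canonical form, so e^{tM} = P · e^{tJ} · P⁻¹, and e^{tJ} can be computed block-by-block.

M has Jordan form
J =
  [0, 1]
  [0, 0]
(up to reordering of blocks).

Per-block formulas:
  For a 2×2 Jordan block J_2(0): exp(t · J_2(0)) = e^(0t)·(I + t·N), where N is the 2×2 nilpotent shift.

After assembling e^{tJ} and conjugating by P, we get:

e^{tM} =
  [3*t + 1, t]
  [-9*t, 1 - 3*t]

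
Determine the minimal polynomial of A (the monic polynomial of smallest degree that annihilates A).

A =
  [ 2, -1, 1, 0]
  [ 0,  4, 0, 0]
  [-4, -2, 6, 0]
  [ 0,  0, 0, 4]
x^2 - 8*x + 16

The characteristic polynomial is χ_A(x) = (x - 4)^4, so the eigenvalues are known. The minimal polynomial is
  m_A(x) = Π_λ (x − λ)^{k_λ}
where k_λ is the size of the *largest* Jordan block for λ (equivalently, the smallest k with (A − λI)^k v = 0 for every generalised eigenvector v of λ).

  λ = 4: largest Jordan block has size 2, contributing (x − 4)^2

So m_A(x) = (x - 4)^2 = x^2 - 8*x + 16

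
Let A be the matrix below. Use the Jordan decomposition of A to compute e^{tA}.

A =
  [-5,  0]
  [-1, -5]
e^{tA} =
  [exp(-5*t), 0]
  [-t*exp(-5*t), exp(-5*t)]

Strategy: write A = P · J · P⁻¹ where J is a Jordan canonical form, so e^{tA} = P · e^{tJ} · P⁻¹, and e^{tJ} can be computed block-by-block.

A has Jordan form
J =
  [-5,  1]
  [ 0, -5]
(up to reordering of blocks).

Per-block formulas:
  For a 2×2 Jordan block J_2(-5): exp(t · J_2(-5)) = e^(-5t)·(I + t·N), where N is the 2×2 nilpotent shift.

After assembling e^{tJ} and conjugating by P, we get:

e^{tA} =
  [exp(-5*t), 0]
  [-t*exp(-5*t), exp(-5*t)]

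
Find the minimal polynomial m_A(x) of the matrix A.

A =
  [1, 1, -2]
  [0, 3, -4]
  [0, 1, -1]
x^2 - 2*x + 1

The characteristic polynomial is χ_A(x) = (x - 1)^3, so the eigenvalues are known. The minimal polynomial is
  m_A(x) = Π_λ (x − λ)^{k_λ}
where k_λ is the size of the *largest* Jordan block for λ (equivalently, the smallest k with (A − λI)^k v = 0 for every generalised eigenvector v of λ).

  λ = 1: largest Jordan block has size 2, contributing (x − 1)^2

So m_A(x) = (x - 1)^2 = x^2 - 2*x + 1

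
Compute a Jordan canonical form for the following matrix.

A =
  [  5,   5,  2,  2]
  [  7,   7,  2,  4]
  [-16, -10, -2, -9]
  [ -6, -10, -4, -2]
J_2(2) ⊕ J_2(2)

The characteristic polynomial is
  det(x·I − A) = x^4 - 8*x^3 + 24*x^2 - 32*x + 16 = (x - 2)^4

Eigenvalues and multiplicities (the geometric multiplicity of λ is n − rank(A − λI), which equals the number of Jordan blocks for λ):
  λ = 2: algebraic multiplicity = 4, geometric multiplicity = 2

Determining the block sizes for each eigenvalue:
  λ = 2: with am = 4 and gm = 2, the partition is not yet determined (e.g. several partitions of 4 into 2 parts exist). Let N = A − (2)·I. Computing rank(N^1) = 2, rank(N^2) = 0; the number of blocks of size ≥ j is rank(N^{j−1}) − rank(N^j), giving [2, 2]. So we have 2 block(s) of size 2 → block sizes [2, 2]

Assembling the blocks gives a Jordan form
J =
  [2, 1, 0, 0]
  [0, 2, 0, 0]
  [0, 0, 2, 1]
  [0, 0, 0, 2]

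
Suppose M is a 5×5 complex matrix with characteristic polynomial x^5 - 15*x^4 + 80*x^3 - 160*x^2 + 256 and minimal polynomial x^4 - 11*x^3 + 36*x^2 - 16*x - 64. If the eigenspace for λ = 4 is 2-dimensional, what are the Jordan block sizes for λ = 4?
Block sizes for λ = 4: [3, 1]

Step 1 — from the characteristic polynomial, algebraic multiplicity of λ = 4 is 4. From dim ker(M − (4)·I) = 2, there are exactly 2 Jordan blocks for λ = 4.
Step 2 — from the minimal polynomial, the factor (x − 4)^3 tells us the largest block for λ = 4 has size 3.
Step 3 — with total size 4, 2 blocks, and largest block 3, the block sizes (in nonincreasing order) are [3, 1].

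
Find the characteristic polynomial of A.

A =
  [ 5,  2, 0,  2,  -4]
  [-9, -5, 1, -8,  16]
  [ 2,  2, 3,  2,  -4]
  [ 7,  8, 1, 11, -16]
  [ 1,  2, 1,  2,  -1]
x^5 - 13*x^4 + 66*x^3 - 162*x^2 + 189*x - 81

Expanding det(x·I − A) (e.g. by cofactor expansion or by noting that A is similar to its Jordan form J, which has the same characteristic polynomial as A) gives
  χ_A(x) = x^5 - 13*x^4 + 66*x^3 - 162*x^2 + 189*x - 81
which factors as (x - 3)^4*(x - 1). The eigenvalues (with algebraic multiplicities) are λ = 1 with multiplicity 1, λ = 3 with multiplicity 4.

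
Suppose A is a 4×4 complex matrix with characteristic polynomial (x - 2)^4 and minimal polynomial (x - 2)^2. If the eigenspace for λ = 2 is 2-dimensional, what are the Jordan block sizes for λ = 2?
Block sizes for λ = 2: [2, 2]

Step 1 — from the characteristic polynomial, algebraic multiplicity of λ = 2 is 4. From dim ker(A − (2)·I) = 2, there are exactly 2 Jordan blocks for λ = 2.
Step 2 — from the minimal polynomial, the factor (x − 2)^2 tells us the largest block for λ = 2 has size 2.
Step 3 — with total size 4, 2 blocks, and largest block 2, the block sizes (in nonincreasing order) are [2, 2].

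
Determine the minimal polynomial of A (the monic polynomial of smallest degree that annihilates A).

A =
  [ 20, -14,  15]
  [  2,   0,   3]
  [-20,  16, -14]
x^3 - 6*x^2 + 32

The characteristic polynomial is χ_A(x) = (x - 4)^2*(x + 2), so the eigenvalues are known. The minimal polynomial is
  m_A(x) = Π_λ (x − λ)^{k_λ}
where k_λ is the size of the *largest* Jordan block for λ (equivalently, the smallest k with (A − λI)^k v = 0 for every generalised eigenvector v of λ).

  λ = -2: largest Jordan block has size 1, contributing (x + 2)
  λ = 4: largest Jordan block has size 2, contributing (x − 4)^2

So m_A(x) = (x - 4)^2*(x + 2) = x^3 - 6*x^2 + 32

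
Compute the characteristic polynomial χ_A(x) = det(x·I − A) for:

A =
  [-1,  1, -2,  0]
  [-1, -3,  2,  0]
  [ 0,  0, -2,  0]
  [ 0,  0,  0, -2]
x^4 + 8*x^3 + 24*x^2 + 32*x + 16

Expanding det(x·I − A) (e.g. by cofactor expansion or by noting that A is similar to its Jordan form J, which has the same characteristic polynomial as A) gives
  χ_A(x) = x^4 + 8*x^3 + 24*x^2 + 32*x + 16
which factors as (x + 2)^4. The eigenvalues (with algebraic multiplicities) are λ = -2 with multiplicity 4.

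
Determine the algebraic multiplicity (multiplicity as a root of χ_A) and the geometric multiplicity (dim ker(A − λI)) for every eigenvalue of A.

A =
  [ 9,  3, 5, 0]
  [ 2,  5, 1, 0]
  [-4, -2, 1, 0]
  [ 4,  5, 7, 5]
λ = 5: alg = 4, geom = 2

Step 1 — factor the characteristic polynomial to read off the algebraic multiplicities:
  χ_A(x) = (x - 5)^4

Step 2 — compute geometric multiplicities via the rank-nullity identity g(λ) = n − rank(A − λI):
  rank(A − (5)·I) = 2, so dim ker(A − (5)·I) = n − 2 = 2

Summary:
  λ = 5: algebraic multiplicity = 4, geometric multiplicity = 2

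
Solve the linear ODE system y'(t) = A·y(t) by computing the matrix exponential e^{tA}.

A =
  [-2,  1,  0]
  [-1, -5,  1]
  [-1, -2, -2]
e^{tA} =
  [t*exp(-3*t) + exp(-3*t), -t^2*exp(-3*t)/2 + t*exp(-3*t), t^2*exp(-3*t)/2]
  [-t*exp(-3*t), t^2*exp(-3*t)/2 - 2*t*exp(-3*t) + exp(-3*t), -t^2*exp(-3*t)/2 + t*exp(-3*t)]
  [-t*exp(-3*t), t^2*exp(-3*t)/2 - 2*t*exp(-3*t), -t^2*exp(-3*t)/2 + t*exp(-3*t) + exp(-3*t)]

Strategy: write A = P · J · P⁻¹ where J is a Jordan canonical form, so e^{tA} = P · e^{tJ} · P⁻¹, and e^{tJ} can be computed block-by-block.

A has Jordan form
J =
  [-3,  1,  0]
  [ 0, -3,  1]
  [ 0,  0, -3]
(up to reordering of blocks).

Per-block formulas:
  For a 3×3 Jordan block J_3(-3): exp(t · J_3(-3)) = e^(-3t)·(I + t·N + (t^2/2)·N^2), where N is the 3×3 nilpotent shift.

After assembling e^{tJ} and conjugating by P, we get:

e^{tA} =
  [t*exp(-3*t) + exp(-3*t), -t^2*exp(-3*t)/2 + t*exp(-3*t), t^2*exp(-3*t)/2]
  [-t*exp(-3*t), t^2*exp(-3*t)/2 - 2*t*exp(-3*t) + exp(-3*t), -t^2*exp(-3*t)/2 + t*exp(-3*t)]
  [-t*exp(-3*t), t^2*exp(-3*t)/2 - 2*t*exp(-3*t), -t^2*exp(-3*t)/2 + t*exp(-3*t) + exp(-3*t)]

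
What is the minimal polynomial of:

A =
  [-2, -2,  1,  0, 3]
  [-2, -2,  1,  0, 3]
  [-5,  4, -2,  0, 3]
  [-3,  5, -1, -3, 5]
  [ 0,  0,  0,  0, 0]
x^4 + 9*x^3 + 27*x^2 + 27*x

The characteristic polynomial is χ_A(x) = x^2*(x + 3)^3, so the eigenvalues are known. The minimal polynomial is
  m_A(x) = Π_λ (x − λ)^{k_λ}
where k_λ is the size of the *largest* Jordan block for λ (equivalently, the smallest k with (A − λI)^k v = 0 for every generalised eigenvector v of λ).

  λ = -3: largest Jordan block has size 3, contributing (x + 3)^3
  λ = 0: largest Jordan block has size 1, contributing (x − 0)

So m_A(x) = x*(x + 3)^3 = x^4 + 9*x^3 + 27*x^2 + 27*x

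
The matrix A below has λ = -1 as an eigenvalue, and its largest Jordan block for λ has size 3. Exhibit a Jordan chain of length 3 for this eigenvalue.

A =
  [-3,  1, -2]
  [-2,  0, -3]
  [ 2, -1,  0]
A Jordan chain for λ = -1 of length 3:
v_1 = (-2, -4, 0)ᵀ
v_2 = (-2, -2, 2)ᵀ
v_3 = (1, 0, 0)ᵀ

Let N = A − (-1)·I. We want v_3 with N^3 v_3 = 0 but N^2 v_3 ≠ 0; then v_{j-1} := N · v_j for j = 3, …, 2.

Pick v_3 = (1, 0, 0)ᵀ.
Then v_2 = N · v_3 = (-2, -2, 2)ᵀ.
Then v_1 = N · v_2 = (-2, -4, 0)ᵀ.

Sanity check: (A − (-1)·I) v_1 = (0, 0, 0)ᵀ = 0. ✓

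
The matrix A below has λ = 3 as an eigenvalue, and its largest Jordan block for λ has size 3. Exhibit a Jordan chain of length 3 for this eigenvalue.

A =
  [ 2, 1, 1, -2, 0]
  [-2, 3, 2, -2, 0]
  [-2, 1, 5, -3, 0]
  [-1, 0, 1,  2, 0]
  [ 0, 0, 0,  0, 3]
A Jordan chain for λ = 3 of length 3:
v_1 = (-1, 0, -1, 0, 0)ᵀ
v_2 = (-1, -2, -2, -1, 0)ᵀ
v_3 = (1, 0, 0, 0, 0)ᵀ

Let N = A − (3)·I. We want v_3 with N^3 v_3 = 0 but N^2 v_3 ≠ 0; then v_{j-1} := N · v_j for j = 3, …, 2.

Pick v_3 = (1, 0, 0, 0, 0)ᵀ.
Then v_2 = N · v_3 = (-1, -2, -2, -1, 0)ᵀ.
Then v_1 = N · v_2 = (-1, 0, -1, 0, 0)ᵀ.

Sanity check: (A − (3)·I) v_1 = (0, 0, 0, 0, 0)ᵀ = 0. ✓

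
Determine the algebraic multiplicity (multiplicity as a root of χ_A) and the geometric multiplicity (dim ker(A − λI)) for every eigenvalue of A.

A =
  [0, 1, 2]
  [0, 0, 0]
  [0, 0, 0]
λ = 0: alg = 3, geom = 2

Step 1 — factor the characteristic polynomial to read off the algebraic multiplicities:
  χ_A(x) = x^3

Step 2 — compute geometric multiplicities via the rank-nullity identity g(λ) = n − rank(A − λI):
  rank(A − (0)·I) = 1, so dim ker(A − (0)·I) = n − 1 = 2

Summary:
  λ = 0: algebraic multiplicity = 3, geometric multiplicity = 2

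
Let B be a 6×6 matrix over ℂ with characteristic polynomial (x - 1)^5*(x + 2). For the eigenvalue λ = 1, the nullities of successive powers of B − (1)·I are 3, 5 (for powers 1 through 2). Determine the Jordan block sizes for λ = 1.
Block sizes for λ = 1: [2, 2, 1]

From the dimensions of kernels of powers, the number of Jordan blocks of size at least j is d_j − d_{j−1} where d_j = dim ker(N^j) (with d_0 = 0). Computing the differences gives [3, 2].
The number of blocks of size exactly k is (#blocks of size ≥ k) − (#blocks of size ≥ k + 1), so the partition is: 1 block(s) of size 1, 2 block(s) of size 2.
In nonincreasing order the block sizes are [2, 2, 1].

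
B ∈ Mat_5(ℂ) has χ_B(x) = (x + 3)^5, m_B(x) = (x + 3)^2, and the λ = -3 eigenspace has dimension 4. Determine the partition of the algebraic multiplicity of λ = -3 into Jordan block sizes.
Block sizes for λ = -3: [2, 1, 1, 1]

Step 1 — from the characteristic polynomial, algebraic multiplicity of λ = -3 is 5. From dim ker(B − (-3)·I) = 4, there are exactly 4 Jordan blocks for λ = -3.
Step 2 — from the minimal polynomial, the factor (x + 3)^2 tells us the largest block for λ = -3 has size 2.
Step 3 — with total size 5, 4 blocks, and largest block 2, the block sizes (in nonincreasing order) are [2, 1, 1, 1].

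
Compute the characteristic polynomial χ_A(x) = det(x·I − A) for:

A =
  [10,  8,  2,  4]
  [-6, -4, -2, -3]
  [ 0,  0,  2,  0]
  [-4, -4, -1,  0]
x^4 - 8*x^3 + 24*x^2 - 32*x + 16

Expanding det(x·I − A) (e.g. by cofactor expansion or by noting that A is similar to its Jordan form J, which has the same characteristic polynomial as A) gives
  χ_A(x) = x^4 - 8*x^3 + 24*x^2 - 32*x + 16
which factors as (x - 2)^4. The eigenvalues (with algebraic multiplicities) are λ = 2 with multiplicity 4.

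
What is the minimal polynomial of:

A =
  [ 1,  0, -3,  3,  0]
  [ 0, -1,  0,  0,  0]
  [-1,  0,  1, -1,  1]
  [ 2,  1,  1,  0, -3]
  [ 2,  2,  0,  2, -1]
x^5 - 4*x^3 + 2*x^2 + 3*x - 2

The characteristic polynomial is χ_A(x) = (x - 1)^3*(x + 1)*(x + 2), so the eigenvalues are known. The minimal polynomial is
  m_A(x) = Π_λ (x − λ)^{k_λ}
where k_λ is the size of the *largest* Jordan block for λ (equivalently, the smallest k with (A − λI)^k v = 0 for every generalised eigenvector v of λ).

  λ = -2: largest Jordan block has size 1, contributing (x + 2)
  λ = -1: largest Jordan block has size 1, contributing (x + 1)
  λ = 1: largest Jordan block has size 3, contributing (x − 1)^3

So m_A(x) = (x - 1)^3*(x + 1)*(x + 2) = x^5 - 4*x^3 + 2*x^2 + 3*x - 2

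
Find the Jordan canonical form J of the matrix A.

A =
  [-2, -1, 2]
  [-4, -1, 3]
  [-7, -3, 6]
J_3(1)

The characteristic polynomial is
  det(x·I − A) = x^3 - 3*x^2 + 3*x - 1 = (x - 1)^3

Eigenvalues and multiplicities (the geometric multiplicity of λ is n − rank(A − λI), which equals the number of Jordan blocks for λ):
  λ = 1: algebraic multiplicity = 3, geometric multiplicity = 1

Determining the block sizes for each eigenvalue:
  λ = 1: one block (gm = 1), so the single block has size am = 3 → block sizes [3]

Assembling the blocks gives a Jordan form
J =
  [1, 1, 0]
  [0, 1, 1]
  [0, 0, 1]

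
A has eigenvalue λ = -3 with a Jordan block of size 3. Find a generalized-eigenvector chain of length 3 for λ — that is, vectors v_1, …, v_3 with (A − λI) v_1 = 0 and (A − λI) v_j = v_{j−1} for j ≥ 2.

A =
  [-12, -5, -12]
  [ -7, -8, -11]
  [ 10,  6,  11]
A Jordan chain for λ = -3 of length 3:
v_1 = (-4, -12, 8)ᵀ
v_2 = (-9, -7, 10)ᵀ
v_3 = (1, 0, 0)ᵀ

Let N = A − (-3)·I. We want v_3 with N^3 v_3 = 0 but N^2 v_3 ≠ 0; then v_{j-1} := N · v_j for j = 3, …, 2.

Pick v_3 = (1, 0, 0)ᵀ.
Then v_2 = N · v_3 = (-9, -7, 10)ᵀ.
Then v_1 = N · v_2 = (-4, -12, 8)ᵀ.

Sanity check: (A − (-3)·I) v_1 = (0, 0, 0)ᵀ = 0. ✓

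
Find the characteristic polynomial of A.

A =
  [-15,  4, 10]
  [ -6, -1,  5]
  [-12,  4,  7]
x^3 + 9*x^2 + 27*x + 27

Expanding det(x·I − A) (e.g. by cofactor expansion or by noting that A is similar to its Jordan form J, which has the same characteristic polynomial as A) gives
  χ_A(x) = x^3 + 9*x^2 + 27*x + 27
which factors as (x + 3)^3. The eigenvalues (with algebraic multiplicities) are λ = -3 with multiplicity 3.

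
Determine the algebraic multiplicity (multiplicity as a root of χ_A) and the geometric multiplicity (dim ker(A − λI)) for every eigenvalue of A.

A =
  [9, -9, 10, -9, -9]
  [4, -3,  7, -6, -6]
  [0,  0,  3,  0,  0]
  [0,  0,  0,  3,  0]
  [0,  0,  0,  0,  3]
λ = 3: alg = 5, geom = 3

Step 1 — factor the characteristic polynomial to read off the algebraic multiplicities:
  χ_A(x) = (x - 3)^5

Step 2 — compute geometric multiplicities via the rank-nullity identity g(λ) = n − rank(A − λI):
  rank(A − (3)·I) = 2, so dim ker(A − (3)·I) = n − 2 = 3

Summary:
  λ = 3: algebraic multiplicity = 5, geometric multiplicity = 3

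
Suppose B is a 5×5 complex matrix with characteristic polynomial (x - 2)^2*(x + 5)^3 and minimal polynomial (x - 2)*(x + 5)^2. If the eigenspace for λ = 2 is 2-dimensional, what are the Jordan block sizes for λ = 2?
Block sizes for λ = 2: [1, 1]

Step 1 — from the characteristic polynomial, algebraic multiplicity of λ = 2 is 2. From dim ker(B − (2)·I) = 2, there are exactly 2 Jordan blocks for λ = 2.
Step 2 — from the minimal polynomial, the factor (x − 2) tells us the largest block for λ = 2 has size 1.
Step 3 — with total size 2, 2 blocks, and largest block 1, the block sizes (in nonincreasing order) are [1, 1].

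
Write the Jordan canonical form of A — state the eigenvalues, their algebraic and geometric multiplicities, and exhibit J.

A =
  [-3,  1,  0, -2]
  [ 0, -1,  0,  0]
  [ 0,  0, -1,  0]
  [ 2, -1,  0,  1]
J_2(-1) ⊕ J_1(-1) ⊕ J_1(-1)

The characteristic polynomial is
  det(x·I − A) = x^4 + 4*x^3 + 6*x^2 + 4*x + 1 = (x + 1)^4

Eigenvalues and multiplicities (the geometric multiplicity of λ is n − rank(A − λI), which equals the number of Jordan blocks for λ):
  λ = -1: algebraic multiplicity = 4, geometric multiplicity = 3

Determining the block sizes for each eigenvalue:
  λ = -1: 3 blocks summing to 4 forces exactly one block of size 2 and the rest size 1 → block sizes [2, 1, 1]

Assembling the blocks gives a Jordan form
J =
  [-1,  1,  0,  0]
  [ 0, -1,  0,  0]
  [ 0,  0, -1,  0]
  [ 0,  0,  0, -1]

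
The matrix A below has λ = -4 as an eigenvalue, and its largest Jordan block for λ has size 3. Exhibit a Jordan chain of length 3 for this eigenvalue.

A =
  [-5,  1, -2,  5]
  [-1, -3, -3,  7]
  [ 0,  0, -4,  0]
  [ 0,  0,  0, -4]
A Jordan chain for λ = -4 of length 3:
v_1 = (-1, -1, 0, 0)ᵀ
v_2 = (-2, -3, 0, 0)ᵀ
v_3 = (0, 0, 1, 0)ᵀ

Let N = A − (-4)·I. We want v_3 with N^3 v_3 = 0 but N^2 v_3 ≠ 0; then v_{j-1} := N · v_j for j = 3, …, 2.

Pick v_3 = (0, 0, 1, 0)ᵀ.
Then v_2 = N · v_3 = (-2, -3, 0, 0)ᵀ.
Then v_1 = N · v_2 = (-1, -1, 0, 0)ᵀ.

Sanity check: (A − (-4)·I) v_1 = (0, 0, 0, 0)ᵀ = 0. ✓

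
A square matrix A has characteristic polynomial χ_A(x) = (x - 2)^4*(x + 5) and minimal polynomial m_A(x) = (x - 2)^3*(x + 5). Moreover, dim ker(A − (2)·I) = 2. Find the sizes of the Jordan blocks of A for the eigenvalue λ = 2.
Block sizes for λ = 2: [3, 1]

Step 1 — from the characteristic polynomial, algebraic multiplicity of λ = 2 is 4. From dim ker(A − (2)·I) = 2, there are exactly 2 Jordan blocks for λ = 2.
Step 2 — from the minimal polynomial, the factor (x − 2)^3 tells us the largest block for λ = 2 has size 3.
Step 3 — with total size 4, 2 blocks, and largest block 3, the block sizes (in nonincreasing order) are [3, 1].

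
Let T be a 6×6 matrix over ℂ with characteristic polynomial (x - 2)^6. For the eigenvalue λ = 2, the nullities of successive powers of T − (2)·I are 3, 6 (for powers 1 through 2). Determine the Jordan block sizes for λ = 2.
Block sizes for λ = 2: [2, 2, 2]

From the dimensions of kernels of powers, the number of Jordan blocks of size at least j is d_j − d_{j−1} where d_j = dim ker(N^j) (with d_0 = 0). Computing the differences gives [3, 3].
The number of blocks of size exactly k is (#blocks of size ≥ k) − (#blocks of size ≥ k + 1), so the partition is: 3 block(s) of size 2.
In nonincreasing order the block sizes are [2, 2, 2].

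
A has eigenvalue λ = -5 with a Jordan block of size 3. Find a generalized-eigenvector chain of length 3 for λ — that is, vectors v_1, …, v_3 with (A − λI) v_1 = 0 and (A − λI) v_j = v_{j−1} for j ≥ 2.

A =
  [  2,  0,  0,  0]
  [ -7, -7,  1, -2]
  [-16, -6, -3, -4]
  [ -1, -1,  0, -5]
A Jordan chain for λ = -5 of length 3:
v_1 = (0, 0, 4, 2)ᵀ
v_2 = (0, -2, -6, -1)ᵀ
v_3 = (0, 1, 0, 0)ᵀ

Let N = A − (-5)·I. We want v_3 with N^3 v_3 = 0 but N^2 v_3 ≠ 0; then v_{j-1} := N · v_j for j = 3, …, 2.

Pick v_3 = (0, 1, 0, 0)ᵀ.
Then v_2 = N · v_3 = (0, -2, -6, -1)ᵀ.
Then v_1 = N · v_2 = (0, 0, 4, 2)ᵀ.

Sanity check: (A − (-5)·I) v_1 = (0, 0, 0, 0)ᵀ = 0. ✓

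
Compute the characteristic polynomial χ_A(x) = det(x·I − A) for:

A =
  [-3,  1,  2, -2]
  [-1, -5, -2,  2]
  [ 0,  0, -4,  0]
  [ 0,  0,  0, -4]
x^4 + 16*x^3 + 96*x^2 + 256*x + 256

Expanding det(x·I − A) (e.g. by cofactor expansion or by noting that A is similar to its Jordan form J, which has the same characteristic polynomial as A) gives
  χ_A(x) = x^4 + 16*x^3 + 96*x^2 + 256*x + 256
which factors as (x + 4)^4. The eigenvalues (with algebraic multiplicities) are λ = -4 with multiplicity 4.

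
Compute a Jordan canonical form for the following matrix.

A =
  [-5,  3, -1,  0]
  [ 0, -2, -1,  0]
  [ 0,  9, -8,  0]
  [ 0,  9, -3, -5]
J_2(-5) ⊕ J_1(-5) ⊕ J_1(-5)

The characteristic polynomial is
  det(x·I − A) = x^4 + 20*x^3 + 150*x^2 + 500*x + 625 = (x + 5)^4

Eigenvalues and multiplicities (the geometric multiplicity of λ is n − rank(A − λI), which equals the number of Jordan blocks for λ):
  λ = -5: algebraic multiplicity = 4, geometric multiplicity = 3

Determining the block sizes for each eigenvalue:
  λ = -5: 3 blocks summing to 4 forces exactly one block of size 2 and the rest size 1 → block sizes [2, 1, 1]

Assembling the blocks gives a Jordan form
J =
  [-5,  1,  0,  0]
  [ 0, -5,  0,  0]
  [ 0,  0, -5,  0]
  [ 0,  0,  0, -5]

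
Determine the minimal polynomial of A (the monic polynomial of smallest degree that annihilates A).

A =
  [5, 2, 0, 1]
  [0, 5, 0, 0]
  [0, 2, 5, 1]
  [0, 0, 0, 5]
x^2 - 10*x + 25

The characteristic polynomial is χ_A(x) = (x - 5)^4, so the eigenvalues are known. The minimal polynomial is
  m_A(x) = Π_λ (x − λ)^{k_λ}
where k_λ is the size of the *largest* Jordan block for λ (equivalently, the smallest k with (A − λI)^k v = 0 for every generalised eigenvector v of λ).

  λ = 5: largest Jordan block has size 2, contributing (x − 5)^2

So m_A(x) = (x - 5)^2 = x^2 - 10*x + 25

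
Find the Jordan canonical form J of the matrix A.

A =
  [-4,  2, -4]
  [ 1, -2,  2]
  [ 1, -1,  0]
J_3(-2)

The characteristic polynomial is
  det(x·I − A) = x^3 + 6*x^2 + 12*x + 8 = (x + 2)^3

Eigenvalues and multiplicities (the geometric multiplicity of λ is n − rank(A − λI), which equals the number of Jordan blocks for λ):
  λ = -2: algebraic multiplicity = 3, geometric multiplicity = 1

Determining the block sizes for each eigenvalue:
  λ = -2: one block (gm = 1), so the single block has size am = 3 → block sizes [3]

Assembling the blocks gives a Jordan form
J =
  [-2,  1,  0]
  [ 0, -2,  1]
  [ 0,  0, -2]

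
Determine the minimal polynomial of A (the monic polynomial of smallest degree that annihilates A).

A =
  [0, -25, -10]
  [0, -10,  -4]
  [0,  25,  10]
x^2

The characteristic polynomial is χ_A(x) = x^3, so the eigenvalues are known. The minimal polynomial is
  m_A(x) = Π_λ (x − λ)^{k_λ}
where k_λ is the size of the *largest* Jordan block for λ (equivalently, the smallest k with (A − λI)^k v = 0 for every generalised eigenvector v of λ).

  λ = 0: largest Jordan block has size 2, contributing (x − 0)^2

So m_A(x) = x^2 = x^2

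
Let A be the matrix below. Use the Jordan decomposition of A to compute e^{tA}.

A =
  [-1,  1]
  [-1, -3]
e^{tA} =
  [t*exp(-2*t) + exp(-2*t), t*exp(-2*t)]
  [-t*exp(-2*t), -t*exp(-2*t) + exp(-2*t)]

Strategy: write A = P · J · P⁻¹ where J is a Jordan canonical form, so e^{tA} = P · e^{tJ} · P⁻¹, and e^{tJ} can be computed block-by-block.

A has Jordan form
J =
  [-2,  1]
  [ 0, -2]
(up to reordering of blocks).

Per-block formulas:
  For a 2×2 Jordan block J_2(-2): exp(t · J_2(-2)) = e^(-2t)·(I + t·N), where N is the 2×2 nilpotent shift.

After assembling e^{tJ} and conjugating by P, we get:

e^{tA} =
  [t*exp(-2*t) + exp(-2*t), t*exp(-2*t)]
  [-t*exp(-2*t), -t*exp(-2*t) + exp(-2*t)]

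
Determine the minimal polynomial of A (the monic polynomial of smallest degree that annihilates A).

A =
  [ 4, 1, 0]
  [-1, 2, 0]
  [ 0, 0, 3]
x^2 - 6*x + 9

The characteristic polynomial is χ_A(x) = (x - 3)^3, so the eigenvalues are known. The minimal polynomial is
  m_A(x) = Π_λ (x − λ)^{k_λ}
where k_λ is the size of the *largest* Jordan block for λ (equivalently, the smallest k with (A − λI)^k v = 0 for every generalised eigenvector v of λ).

  λ = 3: largest Jordan block has size 2, contributing (x − 3)^2

So m_A(x) = (x - 3)^2 = x^2 - 6*x + 9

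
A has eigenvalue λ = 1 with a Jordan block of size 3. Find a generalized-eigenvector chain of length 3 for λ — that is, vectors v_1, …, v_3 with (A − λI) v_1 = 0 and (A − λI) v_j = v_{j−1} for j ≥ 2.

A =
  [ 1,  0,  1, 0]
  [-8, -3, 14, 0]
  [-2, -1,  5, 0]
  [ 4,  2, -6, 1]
A Jordan chain for λ = 1 of length 3:
v_1 = (-2, 4, 0, -4)ᵀ
v_2 = (0, -8, -2, 4)ᵀ
v_3 = (1, 0, 0, 0)ᵀ

Let N = A − (1)·I. We want v_3 with N^3 v_3 = 0 but N^2 v_3 ≠ 0; then v_{j-1} := N · v_j for j = 3, …, 2.

Pick v_3 = (1, 0, 0, 0)ᵀ.
Then v_2 = N · v_3 = (0, -8, -2, 4)ᵀ.
Then v_1 = N · v_2 = (-2, 4, 0, -4)ᵀ.

Sanity check: (A − (1)·I) v_1 = (0, 0, 0, 0)ᵀ = 0. ✓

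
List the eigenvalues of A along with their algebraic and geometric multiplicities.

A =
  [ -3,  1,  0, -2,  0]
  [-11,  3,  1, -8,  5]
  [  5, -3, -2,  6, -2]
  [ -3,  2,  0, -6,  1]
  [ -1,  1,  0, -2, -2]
λ = -2: alg = 5, geom = 2

Step 1 — factor the characteristic polynomial to read off the algebraic multiplicities:
  χ_A(x) = (x + 2)^5

Step 2 — compute geometric multiplicities via the rank-nullity identity g(λ) = n − rank(A − λI):
  rank(A − (-2)·I) = 3, so dim ker(A − (-2)·I) = n − 3 = 2

Summary:
  λ = -2: algebraic multiplicity = 5, geometric multiplicity = 2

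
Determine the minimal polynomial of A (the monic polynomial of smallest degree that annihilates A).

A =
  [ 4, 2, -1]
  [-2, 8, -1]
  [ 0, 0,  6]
x^2 - 12*x + 36

The characteristic polynomial is χ_A(x) = (x - 6)^3, so the eigenvalues are known. The minimal polynomial is
  m_A(x) = Π_λ (x − λ)^{k_λ}
where k_λ is the size of the *largest* Jordan block for λ (equivalently, the smallest k with (A − λI)^k v = 0 for every generalised eigenvector v of λ).

  λ = 6: largest Jordan block has size 2, contributing (x − 6)^2

So m_A(x) = (x - 6)^2 = x^2 - 12*x + 36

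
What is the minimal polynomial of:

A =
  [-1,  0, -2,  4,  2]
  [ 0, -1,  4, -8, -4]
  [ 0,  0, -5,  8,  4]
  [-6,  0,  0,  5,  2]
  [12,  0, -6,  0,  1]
x^2 - 1

The characteristic polynomial is χ_A(x) = (x - 1)^2*(x + 1)^3, so the eigenvalues are known. The minimal polynomial is
  m_A(x) = Π_λ (x − λ)^{k_λ}
where k_λ is the size of the *largest* Jordan block for λ (equivalently, the smallest k with (A − λI)^k v = 0 for every generalised eigenvector v of λ).

  λ = -1: largest Jordan block has size 1, contributing (x + 1)
  λ = 1: largest Jordan block has size 1, contributing (x − 1)

So m_A(x) = (x - 1)*(x + 1) = x^2 - 1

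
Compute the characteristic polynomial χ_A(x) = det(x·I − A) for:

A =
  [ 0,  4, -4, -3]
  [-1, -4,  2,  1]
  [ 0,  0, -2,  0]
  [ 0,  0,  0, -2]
x^4 + 8*x^3 + 24*x^2 + 32*x + 16

Expanding det(x·I − A) (e.g. by cofactor expansion or by noting that A is similar to its Jordan form J, which has the same characteristic polynomial as A) gives
  χ_A(x) = x^4 + 8*x^3 + 24*x^2 + 32*x + 16
which factors as (x + 2)^4. The eigenvalues (with algebraic multiplicities) are λ = -2 with multiplicity 4.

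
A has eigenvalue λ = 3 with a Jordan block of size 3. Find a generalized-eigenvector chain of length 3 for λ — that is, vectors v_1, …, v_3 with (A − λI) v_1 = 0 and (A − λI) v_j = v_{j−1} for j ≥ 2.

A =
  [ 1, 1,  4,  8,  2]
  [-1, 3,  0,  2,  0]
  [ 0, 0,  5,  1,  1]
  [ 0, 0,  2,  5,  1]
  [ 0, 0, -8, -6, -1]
A Jordan chain for λ = 3 of length 3:
v_1 = (0, 0, -2, 0, 4)ᵀ
v_2 = (4, 0, 2, 2, -8)ᵀ
v_3 = (0, 0, 1, 0, 0)ᵀ

Let N = A − (3)·I. We want v_3 with N^3 v_3 = 0 but N^2 v_3 ≠ 0; then v_{j-1} := N · v_j for j = 3, …, 2.

Pick v_3 = (0, 0, 1, 0, 0)ᵀ.
Then v_2 = N · v_3 = (4, 0, 2, 2, -8)ᵀ.
Then v_1 = N · v_2 = (0, 0, -2, 0, 4)ᵀ.

Sanity check: (A − (3)·I) v_1 = (0, 0, 0, 0, 0)ᵀ = 0. ✓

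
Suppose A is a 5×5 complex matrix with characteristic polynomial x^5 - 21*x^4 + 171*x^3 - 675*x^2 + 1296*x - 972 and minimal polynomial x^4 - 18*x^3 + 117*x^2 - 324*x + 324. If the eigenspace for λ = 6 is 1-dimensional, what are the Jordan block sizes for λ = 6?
Block sizes for λ = 6: [2]

Step 1 — from the characteristic polynomial, algebraic multiplicity of λ = 6 is 2. From dim ker(A − (6)·I) = 1, there are exactly 1 Jordan blocks for λ = 6.
Step 2 — from the minimal polynomial, the factor (x − 6)^2 tells us the largest block for λ = 6 has size 2.
Step 3 — with total size 2, 1 blocks, and largest block 2, the block sizes (in nonincreasing order) are [2].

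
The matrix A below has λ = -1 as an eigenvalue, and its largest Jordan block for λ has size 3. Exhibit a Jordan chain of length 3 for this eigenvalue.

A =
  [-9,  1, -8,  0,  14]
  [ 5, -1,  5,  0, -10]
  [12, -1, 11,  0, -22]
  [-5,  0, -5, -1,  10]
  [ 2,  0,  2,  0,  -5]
A Jordan chain for λ = -1 of length 3:
v_1 = (1, 0, -1, 0, 0)ᵀ
v_2 = (-8, 5, 12, -5, 2)ᵀ
v_3 = (1, 0, 0, 0, 0)ᵀ

Let N = A − (-1)·I. We want v_3 with N^3 v_3 = 0 but N^2 v_3 ≠ 0; then v_{j-1} := N · v_j for j = 3, …, 2.

Pick v_3 = (1, 0, 0, 0, 0)ᵀ.
Then v_2 = N · v_3 = (-8, 5, 12, -5, 2)ᵀ.
Then v_1 = N · v_2 = (1, 0, -1, 0, 0)ᵀ.

Sanity check: (A − (-1)·I) v_1 = (0, 0, 0, 0, 0)ᵀ = 0. ✓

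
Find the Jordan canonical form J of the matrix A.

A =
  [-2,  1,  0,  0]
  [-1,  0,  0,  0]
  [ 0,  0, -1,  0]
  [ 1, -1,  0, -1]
J_2(-1) ⊕ J_1(-1) ⊕ J_1(-1)

The characteristic polynomial is
  det(x·I − A) = x^4 + 4*x^3 + 6*x^2 + 4*x + 1 = (x + 1)^4

Eigenvalues and multiplicities (the geometric multiplicity of λ is n − rank(A − λI), which equals the number of Jordan blocks for λ):
  λ = -1: algebraic multiplicity = 4, geometric multiplicity = 3

Determining the block sizes for each eigenvalue:
  λ = -1: 3 blocks summing to 4 forces exactly one block of size 2 and the rest size 1 → block sizes [2, 1, 1]

Assembling the blocks gives a Jordan form
J =
  [-1,  1,  0,  0]
  [ 0, -1,  0,  0]
  [ 0,  0, -1,  0]
  [ 0,  0,  0, -1]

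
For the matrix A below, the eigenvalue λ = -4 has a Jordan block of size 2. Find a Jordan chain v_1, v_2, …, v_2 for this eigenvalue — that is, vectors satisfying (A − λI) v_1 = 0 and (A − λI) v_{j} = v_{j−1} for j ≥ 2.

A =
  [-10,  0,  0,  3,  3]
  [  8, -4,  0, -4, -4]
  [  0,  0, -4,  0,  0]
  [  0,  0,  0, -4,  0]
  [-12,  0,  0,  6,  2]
A Jordan chain for λ = -4 of length 2:
v_1 = (-6, 8, 0, 0, -12)ᵀ
v_2 = (1, 0, 0, 0, 0)ᵀ

Let N = A − (-4)·I. We want v_2 with N^2 v_2 = 0 but N^1 v_2 ≠ 0; then v_{j-1} := N · v_j for j = 2, …, 2.

Pick v_2 = (1, 0, 0, 0, 0)ᵀ.
Then v_1 = N · v_2 = (-6, 8, 0, 0, -12)ᵀ.

Sanity check: (A − (-4)·I) v_1 = (0, 0, 0, 0, 0)ᵀ = 0. ✓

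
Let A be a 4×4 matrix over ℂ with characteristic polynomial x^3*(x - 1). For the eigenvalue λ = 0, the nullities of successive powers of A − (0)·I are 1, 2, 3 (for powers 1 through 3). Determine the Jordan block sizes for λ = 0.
Block sizes for λ = 0: [3]

From the dimensions of kernels of powers, the number of Jordan blocks of size at least j is d_j − d_{j−1} where d_j = dim ker(N^j) (with d_0 = 0). Computing the differences gives [1, 1, 1].
The number of blocks of size exactly k is (#blocks of size ≥ k) − (#blocks of size ≥ k + 1), so the partition is: 1 block(s) of size 3.
In nonincreasing order the block sizes are [3].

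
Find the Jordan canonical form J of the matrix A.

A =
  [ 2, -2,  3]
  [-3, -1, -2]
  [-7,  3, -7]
J_3(-2)

The characteristic polynomial is
  det(x·I − A) = x^3 + 6*x^2 + 12*x + 8 = (x + 2)^3

Eigenvalues and multiplicities (the geometric multiplicity of λ is n − rank(A − λI), which equals the number of Jordan blocks for λ):
  λ = -2: algebraic multiplicity = 3, geometric multiplicity = 1

Determining the block sizes for each eigenvalue:
  λ = -2: one block (gm = 1), so the single block has size am = 3 → block sizes [3]

Assembling the blocks gives a Jordan form
J =
  [-2,  1,  0]
  [ 0, -2,  1]
  [ 0,  0, -2]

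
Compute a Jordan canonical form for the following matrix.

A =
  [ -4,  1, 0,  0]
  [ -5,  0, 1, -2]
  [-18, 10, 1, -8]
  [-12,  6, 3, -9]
J_3(-3) ⊕ J_1(-3)

The characteristic polynomial is
  det(x·I − A) = x^4 + 12*x^3 + 54*x^2 + 108*x + 81 = (x + 3)^4

Eigenvalues and multiplicities (the geometric multiplicity of λ is n − rank(A − λI), which equals the number of Jordan blocks for λ):
  λ = -3: algebraic multiplicity = 4, geometric multiplicity = 2

Determining the block sizes for each eigenvalue:
  λ = -3: with am = 4 and gm = 2, the partition is not yet determined (e.g. several partitions of 4 into 2 parts exist). Let N = A − (-3)·I. Computing rank(N^1) = 2, rank(N^2) = 1, rank(N^3) = 0; the number of blocks of size ≥ j is rank(N^{j−1}) − rank(N^j), giving [2, 1, 1]. So we have 1 block(s) of size 3, 1 block(s) of size 1 → block sizes [3, 1]

Assembling the blocks gives a Jordan form
J =
  [-3,  1,  0,  0]
  [ 0, -3,  1,  0]
  [ 0,  0, -3,  0]
  [ 0,  0,  0, -3]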